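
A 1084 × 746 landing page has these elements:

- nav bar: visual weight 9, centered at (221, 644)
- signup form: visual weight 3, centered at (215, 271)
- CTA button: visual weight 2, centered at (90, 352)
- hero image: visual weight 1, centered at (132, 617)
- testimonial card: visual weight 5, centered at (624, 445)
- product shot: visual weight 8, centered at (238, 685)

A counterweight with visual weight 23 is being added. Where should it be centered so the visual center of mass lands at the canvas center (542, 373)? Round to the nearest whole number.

(855, 147)

With the counterweight, Σw becomes 9 + 3 + 2 + 1 + 5 + 8 + 23 = 51.
x: target moment 51×542 = 27642; current 9·221 + 3·215 + 2·90 + 1·132 + 5·624 + 8·238 = 7970; the counterweight supplies 19672, so x = 19672/23 ≈ 855.30.
y: target moment 51×373 = 19023; current 9·644 + 3·271 + 2·352 + 1·617 + 5·445 + 8·685 = 15635; the counterweight supplies 3388, so y = 3388/23 ≈ 147.30.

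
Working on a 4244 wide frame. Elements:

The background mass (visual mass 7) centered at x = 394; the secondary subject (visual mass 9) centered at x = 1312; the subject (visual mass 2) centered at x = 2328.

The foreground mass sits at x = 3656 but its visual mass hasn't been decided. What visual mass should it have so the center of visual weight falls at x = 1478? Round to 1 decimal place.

Fixed elements: Σw = 7 + 9 + 2 = 18, Σw·x = 7·394 + 9·1312 + 2·2328 = 19222.
For the centroid to hit 1478: (19222 + w·3656) / (18 + w) = 1478.
So w = (1478·18 − 19222)/(3656 − 1478) = 7382/2178 ≈ 3.39.

w ≈ 3.4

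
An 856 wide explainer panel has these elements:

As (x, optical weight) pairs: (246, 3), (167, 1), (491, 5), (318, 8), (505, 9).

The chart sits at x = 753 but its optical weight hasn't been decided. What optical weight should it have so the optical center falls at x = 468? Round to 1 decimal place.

Known weights sum to 3 + 1 + 5 + 8 + 9 = 26; their moment is 3·246 + 1·167 + 5·491 + 8·318 + 9·505 = 10449.
Balance at x = 468 requires (10449 + w·753) / (26 + w) = 468.
Solving: w = (468·26 − 10449) / (753 − 468) = 1719 / 285 ≈ 6.03.

w ≈ 6.0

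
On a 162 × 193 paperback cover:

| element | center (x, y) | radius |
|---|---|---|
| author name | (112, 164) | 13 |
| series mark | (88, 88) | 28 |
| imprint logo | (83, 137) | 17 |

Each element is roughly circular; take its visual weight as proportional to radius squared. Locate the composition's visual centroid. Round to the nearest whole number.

(90, 110)

r² weights: author name 13² = 169, series mark 28² = 784, imprint logo 17² = 289. Total = 1242.
x-moment: 169·112 + 784·88 + 289·83 = 111907; centroid 111907/1242 ≈ 90.10.
y-moment: 169·164 + 784·88 + 289·137 = 136301; centroid 136301/1242 ≈ 109.74.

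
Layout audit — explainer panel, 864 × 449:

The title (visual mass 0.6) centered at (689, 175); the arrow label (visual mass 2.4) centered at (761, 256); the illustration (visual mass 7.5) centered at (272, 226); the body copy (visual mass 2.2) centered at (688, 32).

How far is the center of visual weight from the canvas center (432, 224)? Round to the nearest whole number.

≈ 37

Total weight = 0.6 + 2.4 + 7.5 + 2.2 = 12.7.
x: (0.6·689 + 2.4·761 + 7.5·272 + 2.2·688) / 12.7 = 5793.4 / 12.7 ≈ 456.17
y: (0.6·175 + 2.4·256 + 7.5·226 + 2.2·32) / 12.7 = 2484.8 / 12.7 ≈ 195.65
Relative to (432, 224): Δ = (24.17, -28.35); |Δ| = √(24.17² + -28.35²) ≈ 37.25.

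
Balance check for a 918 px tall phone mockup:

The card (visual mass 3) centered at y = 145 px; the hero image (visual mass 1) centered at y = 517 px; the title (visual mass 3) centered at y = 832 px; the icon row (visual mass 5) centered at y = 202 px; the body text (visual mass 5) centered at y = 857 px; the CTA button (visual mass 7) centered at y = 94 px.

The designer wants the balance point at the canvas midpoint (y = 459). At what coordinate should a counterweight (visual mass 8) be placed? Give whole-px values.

New total weight: (3 + 1 + 3 + 5 + 5 + 7) + 8 = 32.
y: need Σw·y = 32·459 = 14688. Existing = 3·145 + 1·517 + 3·832 + 5·202 + 5·857 + 7·94 = 9401. Remainder 5287 / 8 ≈ 660.88.

y ≈ 661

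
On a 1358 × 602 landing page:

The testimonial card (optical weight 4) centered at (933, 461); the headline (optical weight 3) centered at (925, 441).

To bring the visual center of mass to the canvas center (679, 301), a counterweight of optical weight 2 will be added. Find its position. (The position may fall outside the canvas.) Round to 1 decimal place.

(-198.0, -229.0)

With the counterweight, Σw becomes 4 + 3 + 2 = 9.
x: need Σw·x = 9·679 = 6111. Existing = 4·933 + 3·925 = 6507. Remainder -396 / 2 ≈ -198.00.
y: need Σw·y = 9·301 = 2709. Existing = 4·461 + 3·441 = 3167. Remainder -458 / 2 ≈ -229.00.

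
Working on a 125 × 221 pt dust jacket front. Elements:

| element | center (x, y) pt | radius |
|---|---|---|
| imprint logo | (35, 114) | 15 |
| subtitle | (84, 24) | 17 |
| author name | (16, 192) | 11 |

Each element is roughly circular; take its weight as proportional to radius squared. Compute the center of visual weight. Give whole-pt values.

(54, 88)

r² weights: imprint logo 15² = 225, subtitle 17² = 289, author name 11² = 121. Total = 635.
x: (225·35 + 289·84 + 121·16) / 635 = 34087 / 635 ≈ 53.68
y: (225·114 + 289·24 + 121·192) / 635 = 55818 / 635 ≈ 87.90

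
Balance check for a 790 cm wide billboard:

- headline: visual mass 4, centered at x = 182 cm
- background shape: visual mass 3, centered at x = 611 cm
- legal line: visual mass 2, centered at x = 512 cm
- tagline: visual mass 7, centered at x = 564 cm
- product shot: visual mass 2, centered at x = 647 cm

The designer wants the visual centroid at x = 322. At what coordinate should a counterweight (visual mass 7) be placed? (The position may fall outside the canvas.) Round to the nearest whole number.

With the counterweight, Σw becomes 4 + 3 + 2 + 7 + 2 + 7 = 25.
x: need Σw·x = 25·322 = 8050. Existing = 4·182 + 3·611 + 2·512 + 7·564 + 2·647 = 8827. Remainder -777 / 7 ≈ -111.00.

x ≈ -111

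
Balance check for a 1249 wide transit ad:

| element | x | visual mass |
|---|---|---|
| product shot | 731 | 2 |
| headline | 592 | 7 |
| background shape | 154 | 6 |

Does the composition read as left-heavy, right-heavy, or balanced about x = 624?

Weights sum to 2 + 7 + 6 = 15.
x: (2·731 + 7·592 + 6·154) / 15 = 6530 / 15 ≈ 435.33
Since 435.3 is left of 624, the composition reads left-heavy.

left-heavy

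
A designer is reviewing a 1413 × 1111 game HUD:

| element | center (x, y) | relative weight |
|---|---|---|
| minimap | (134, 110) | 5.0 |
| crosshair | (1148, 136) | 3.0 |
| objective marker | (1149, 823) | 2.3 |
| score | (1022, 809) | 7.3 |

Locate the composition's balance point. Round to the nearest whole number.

(808, 498)

Σw = 5.0 + 3.0 + 2.3 + 7.3 = 17.6.
x-moment: 5.0·134 + 3.0·1148 + 2.3·1149 + 7.3·1022 = 14217.3; centroid 14217.3/17.6 ≈ 807.80.
y-moment: 5.0·110 + 3.0·136 + 2.3·823 + 7.3·809 = 8756.6; centroid 8756.6/17.6 ≈ 497.53.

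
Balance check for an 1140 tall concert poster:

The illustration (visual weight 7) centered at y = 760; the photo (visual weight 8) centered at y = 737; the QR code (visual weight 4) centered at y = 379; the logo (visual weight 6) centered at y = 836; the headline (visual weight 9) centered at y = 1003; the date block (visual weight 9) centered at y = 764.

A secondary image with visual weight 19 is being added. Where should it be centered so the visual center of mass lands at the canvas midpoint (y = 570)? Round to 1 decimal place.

After adding the secondary image, total weight = 7 + 8 + 4 + 6 + 9 + 9 + 19 = 62.
y: target moment 62×570 = 35340; current 7·760 + 8·737 + 4·379 + 6·836 + 9·1003 + 9·764 = 33651; the secondary image supplies 1689, so y = 1689/19 ≈ 88.89.

y ≈ 88.9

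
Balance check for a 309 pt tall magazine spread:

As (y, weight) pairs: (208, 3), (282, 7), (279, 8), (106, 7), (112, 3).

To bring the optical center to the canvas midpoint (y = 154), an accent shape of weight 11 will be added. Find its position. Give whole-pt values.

New total weight: (3 + 7 + 8 + 7 + 3) + 11 = 39.
y: target moment 39×154 = 6006; current 3·208 + 7·282 + 8·279 + 7·106 + 3·112 = 5908; the accent shape supplies 98, so y = 98/11 ≈ 8.91.

y ≈ 9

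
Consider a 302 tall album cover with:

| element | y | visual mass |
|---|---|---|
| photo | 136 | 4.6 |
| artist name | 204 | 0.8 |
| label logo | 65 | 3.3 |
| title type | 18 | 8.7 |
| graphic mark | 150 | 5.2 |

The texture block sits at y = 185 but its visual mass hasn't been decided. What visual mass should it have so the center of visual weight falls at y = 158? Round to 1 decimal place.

Known weights sum to 4.6 + 0.8 + 3.3 + 8.7 + 5.2 = 22.6; their moment is 4.6·136 + 0.8·204 + 3.3·65 + 8.7·18 + 5.2·150 = 1939.9.
For the centroid to hit 158: (1939.9 + w·185) / (22.6 + w) = 158.
Solving: w = (158·22.6 − 1939.9) / (185 − 158) = 1630.9 / 27 ≈ 60.40.

w ≈ 60.4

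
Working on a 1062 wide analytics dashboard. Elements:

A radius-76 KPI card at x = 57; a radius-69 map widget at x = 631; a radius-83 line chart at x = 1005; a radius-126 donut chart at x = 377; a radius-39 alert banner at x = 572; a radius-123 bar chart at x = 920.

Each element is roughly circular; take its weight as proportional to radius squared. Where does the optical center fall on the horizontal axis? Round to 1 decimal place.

x ≈ 621.2

Weights ∝ r²: KPI card 76² = 5776, map widget 69² = 4761, line chart 83² = 6889, donut chart 126² = 15876, alert banner 39² = 1521, bar chart 123² = 15129; Σw = 49952.
x: moment 31030812 / weight 49952 ≈ 621.21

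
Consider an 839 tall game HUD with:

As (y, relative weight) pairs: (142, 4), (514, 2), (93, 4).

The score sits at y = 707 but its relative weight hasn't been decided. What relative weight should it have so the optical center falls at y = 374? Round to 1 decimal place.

w ≈ 5.3

Known weights sum to 4 + 2 + 4 = 10; their moment is 4·142 + 2·514 + 4·93 = 1968.
For the centroid to hit 374: (1968 + w·707) / (10 + w) = 374.
Solving: w = (374·10 − 1968) / (707 − 374) = 1772 / 333 ≈ 5.32.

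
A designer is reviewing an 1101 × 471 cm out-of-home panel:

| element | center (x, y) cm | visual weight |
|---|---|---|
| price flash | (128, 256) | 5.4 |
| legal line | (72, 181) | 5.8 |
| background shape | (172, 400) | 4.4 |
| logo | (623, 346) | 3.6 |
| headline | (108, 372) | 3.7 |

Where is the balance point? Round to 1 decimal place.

(196.9, 297.6)

Total weight = 5.4 + 5.8 + 4.4 + 3.6 + 3.7 = 22.9.
Σw·x = 5.4·128 + 5.8·72 + 4.4·172 + 3.6·623 + 3.7·108 = 4508.0, so x̄ = 4508.0/22.9 ≈ 196.86.
Σw·y = 5.4·256 + 5.8·181 + 4.4·400 + 3.6·346 + 3.7·372 = 6814.2, so ȳ = 6814.2/22.9 ≈ 297.56.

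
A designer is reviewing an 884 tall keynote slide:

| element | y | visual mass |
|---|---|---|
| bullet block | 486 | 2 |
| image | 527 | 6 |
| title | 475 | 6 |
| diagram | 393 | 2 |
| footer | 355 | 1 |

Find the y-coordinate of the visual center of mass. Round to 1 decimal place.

Total weight = 2 + 6 + 6 + 2 + 1 = 17.
Σw·y = 2·486 + 6·527 + 6·475 + 2·393 + 1·355 = 8125, so ȳ = 8125/17 ≈ 477.94.

y ≈ 477.9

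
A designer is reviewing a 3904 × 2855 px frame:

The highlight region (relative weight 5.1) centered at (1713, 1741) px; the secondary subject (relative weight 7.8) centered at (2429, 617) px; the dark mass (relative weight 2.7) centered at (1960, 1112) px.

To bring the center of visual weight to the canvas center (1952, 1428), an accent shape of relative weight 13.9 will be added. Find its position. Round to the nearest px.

(1770, 1830)

With the accent shape, Σw becomes 5.1 + 7.8 + 2.7 + 13.9 = 29.5.
Along x: (32974.5 + 13.9·x) / 29.5 = 1952 (existing moment 5.1·1713 + 7.8·2429 + 2.7·1960 = 32974.5) ⇒ x = (57584.0 − 32974.5) / 13.9 ≈ 1770.47.
Along y: (16694.1 + 13.9·y) / 29.5 = 1428 (existing moment 5.1·1741 + 7.8·617 + 2.7·1112 = 16694.1) ⇒ y = (42126.0 − 16694.1) / 13.9 ≈ 1829.63.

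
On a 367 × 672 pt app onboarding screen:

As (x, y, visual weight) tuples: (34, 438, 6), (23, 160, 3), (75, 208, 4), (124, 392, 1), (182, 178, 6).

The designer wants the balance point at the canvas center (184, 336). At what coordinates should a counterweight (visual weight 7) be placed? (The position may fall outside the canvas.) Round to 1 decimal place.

(454.1, 524.6)

With the counterweight, Σw becomes 6 + 3 + 4 + 1 + 6 + 7 = 27.
x: need Σw·x = 27·184 = 4968. Existing = 6·34 + 3·23 + 4·75 + 1·124 + 6·182 = 1789. Remainder 3179 / 7 ≈ 454.14.
y: need Σw·y = 27·336 = 9072. Existing = 6·438 + 3·160 + 4·208 + 1·392 + 6·178 = 5400. Remainder 3672 / 7 ≈ 524.57.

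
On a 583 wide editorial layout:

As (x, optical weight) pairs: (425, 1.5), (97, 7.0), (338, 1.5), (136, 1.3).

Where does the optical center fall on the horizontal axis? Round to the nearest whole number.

Total weight = 1.5 + 7.0 + 1.5 + 1.3 = 11.3.
x-moment: 1.5·425 + 7.0·97 + 1.5·338 + 1.3·136 = 2000.3; centroid 2000.3/11.3 ≈ 177.02.

x ≈ 177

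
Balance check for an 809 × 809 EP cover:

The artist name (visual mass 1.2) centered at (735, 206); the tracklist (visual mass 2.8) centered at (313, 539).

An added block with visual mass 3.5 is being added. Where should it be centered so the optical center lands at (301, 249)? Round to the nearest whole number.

(143, 32)

With the added block, Σw becomes 1.2 + 2.8 + 3.5 = 7.5.
x: target moment 7.5×301 = 2257.5; current 1.2·735 + 2.8·313 = 1758.4; the added block supplies 499.1, so x = 499.1/3.5 ≈ 142.60.
y: target moment 7.5×249 = 1867.5; current 1.2·206 + 2.8·539 = 1756.4; the added block supplies 111.1, so y = 111.1/3.5 ≈ 31.74.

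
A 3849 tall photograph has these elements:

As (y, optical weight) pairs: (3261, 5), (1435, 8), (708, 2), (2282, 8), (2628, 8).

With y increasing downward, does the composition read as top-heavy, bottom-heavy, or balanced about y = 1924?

bottom-heavy

Total weight = 5 + 8 + 2 + 8 + 8 = 31.
y-moment: 5·3261 + 8·1435 + 2·708 + 8·2282 + 8·2628 = 68481; centroid 68481/31 ≈ 2209.06.
Since 2209.1 is below (larger y than) 1924, the composition reads bottom-heavy.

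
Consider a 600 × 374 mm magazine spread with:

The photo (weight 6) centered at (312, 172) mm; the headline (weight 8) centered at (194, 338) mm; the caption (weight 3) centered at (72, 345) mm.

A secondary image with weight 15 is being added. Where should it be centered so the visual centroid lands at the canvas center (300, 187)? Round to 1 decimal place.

After adding the secondary image, total weight = 6 + 8 + 3 + 15 = 32.
x: need Σw·x = 32·300 = 9600. Existing = 6·312 + 8·194 + 3·72 = 3640. Remainder 5960 / 15 ≈ 397.33.
y: need Σw·y = 32·187 = 5984. Existing = 6·172 + 8·338 + 3·345 = 4771. Remainder 1213 / 15 ≈ 80.87.

(397.3, 80.9)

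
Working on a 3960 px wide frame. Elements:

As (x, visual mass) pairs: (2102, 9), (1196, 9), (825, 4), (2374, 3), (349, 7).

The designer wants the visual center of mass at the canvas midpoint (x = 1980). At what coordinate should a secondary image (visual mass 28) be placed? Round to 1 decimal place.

After adding the secondary image, total weight = 9 + 9 + 4 + 3 + 7 + 28 = 60.
x: target moment 60×1980 = 118800; current 9·2102 + 9·1196 + 4·825 + 3·2374 + 7·349 = 42547; the secondary image supplies 76253, so x = 76253/28 ≈ 2723.32.

x ≈ 2723.3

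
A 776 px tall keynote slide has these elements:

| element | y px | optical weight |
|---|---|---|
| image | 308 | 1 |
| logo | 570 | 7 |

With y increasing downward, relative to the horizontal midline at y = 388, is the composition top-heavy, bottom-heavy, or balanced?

Total weight = 1 + 7 = 8.
y-moment: 1·308 + 7·570 = 4298; centroid 4298/8 ≈ 537.25.
Since 537.2 is below (larger y than) 388, the composition reads bottom-heavy.

bottom-heavy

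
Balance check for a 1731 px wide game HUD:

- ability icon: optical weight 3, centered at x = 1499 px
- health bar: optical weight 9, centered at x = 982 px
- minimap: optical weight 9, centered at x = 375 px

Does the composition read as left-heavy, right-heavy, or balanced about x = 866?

left-heavy

Total weight = 3 + 9 + 9 = 21.
x: (3·1499 + 9·982 + 9·375) / 21 = 16710 / 21 ≈ 795.71
Since 795.7 is left of 866, the composition reads left-heavy.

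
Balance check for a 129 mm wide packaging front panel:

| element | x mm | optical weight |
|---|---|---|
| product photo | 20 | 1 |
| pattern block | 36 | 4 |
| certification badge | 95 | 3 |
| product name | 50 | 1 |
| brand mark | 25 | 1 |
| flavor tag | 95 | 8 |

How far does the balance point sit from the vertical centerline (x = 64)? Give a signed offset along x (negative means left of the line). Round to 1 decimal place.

Weights sum to 1 + 4 + 3 + 1 + 1 + 8 = 18.
x: moment 1284 / weight 18 ≈ 71.33
Difference: 71.33 − 64 ≈ 7.33.

≈ 7.3 mm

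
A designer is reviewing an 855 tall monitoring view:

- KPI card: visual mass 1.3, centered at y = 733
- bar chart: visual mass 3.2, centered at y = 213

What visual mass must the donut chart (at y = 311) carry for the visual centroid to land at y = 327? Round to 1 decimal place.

Known weights sum to 1.3 + 3.2 = 4.5; their moment is 1.3·733 + 3.2·213 = 1634.5.
Balance at y = 327 requires (1634.5 + w·311) / (4.5 + w) = 327.
Solving: w = (327·4.5 − 1634.5) / (311 − 327) = -163.0 / -16 ≈ 10.19.

w ≈ 10.2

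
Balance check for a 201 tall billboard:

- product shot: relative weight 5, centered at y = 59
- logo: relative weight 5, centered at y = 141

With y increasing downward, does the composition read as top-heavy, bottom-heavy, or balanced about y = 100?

Weights sum to 5 + 5 = 10.
y: (5·59 + 5·141) / 10 = 1000 / 10 ≈ 100.00
100.00 = 100 exactly: balanced.

balanced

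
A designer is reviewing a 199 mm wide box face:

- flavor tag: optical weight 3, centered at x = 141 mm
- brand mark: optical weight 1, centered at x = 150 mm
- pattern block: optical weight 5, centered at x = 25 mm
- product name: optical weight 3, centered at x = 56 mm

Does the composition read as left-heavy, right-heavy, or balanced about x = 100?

left-heavy

Weights sum to 3 + 1 + 5 + 3 = 12.
x: (3·141 + 1·150 + 5·25 + 3·56) / 12 = 866 / 12 ≈ 72.17
72.2 vs midline 100 → left-heavy.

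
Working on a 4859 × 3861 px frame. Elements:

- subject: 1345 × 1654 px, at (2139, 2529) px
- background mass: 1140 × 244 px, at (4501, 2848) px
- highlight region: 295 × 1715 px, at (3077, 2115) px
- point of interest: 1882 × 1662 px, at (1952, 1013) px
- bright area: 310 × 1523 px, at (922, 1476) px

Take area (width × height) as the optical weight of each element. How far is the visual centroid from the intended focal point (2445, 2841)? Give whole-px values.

Taking area as weight: subject 1345·1654 = 2224630, background mass 1140·244 = 278160, highlight region 295·1715 = 505925, point of interest 1882·1662 = 3127884, bright area 310·1523 = 472130. Sum 6608729.
x-moment: 2224630·2139 + 278160·4501 + 505925·3077 + 3127884·1952 + 472130·922 = 14108146383; centroid 14108146383/6608729 ≈ 2134.77.
y-moment: 2224630·2529 + 278160·2848 + 505925·2115 + 3127884·1013 + 472130·1476 = 11353730697; centroid 11353730697/6608729 ≈ 1717.99.
Relative to (2445, 2841): Δ = (-310.23, -1123.01); |Δ| = √(-310.23² + -1123.01²) ≈ 1165.07.

≈ 1165 px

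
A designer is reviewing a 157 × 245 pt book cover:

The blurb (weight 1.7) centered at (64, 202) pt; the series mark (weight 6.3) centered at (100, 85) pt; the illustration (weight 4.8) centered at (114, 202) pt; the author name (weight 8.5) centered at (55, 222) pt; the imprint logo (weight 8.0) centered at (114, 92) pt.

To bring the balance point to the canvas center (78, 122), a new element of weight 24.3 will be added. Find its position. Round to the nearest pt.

(62, 85)

After adding the new element, total weight = 1.7 + 6.3 + 4.8 + 8.5 + 8.0 + 24.3 = 53.6.
x: need Σw·x = 53.6·78 = 4180.8. Existing = 1.7·64 + 6.3·100 + 4.8·114 + 8.5·55 + 8.0·114 = 2665.5. Remainder 1515.3 / 24.3 ≈ 62.36.
y: need Σw·y = 53.6·122 = 6539.2. Existing = 1.7·202 + 6.3·85 + 4.8·202 + 8.5·222 + 8.0·92 = 4471.5. Remainder 2067.7 / 24.3 ≈ 85.09.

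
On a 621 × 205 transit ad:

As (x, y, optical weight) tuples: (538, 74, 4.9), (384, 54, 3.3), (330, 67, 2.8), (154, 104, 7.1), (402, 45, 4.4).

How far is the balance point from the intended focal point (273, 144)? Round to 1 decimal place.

Weights sum to 4.9 + 3.3 + 2.8 + 7.1 + 4.4 = 22.5.
x: (4.9·538 + 3.3·384 + 2.8·330 + 7.1·154 + 4.4·402) / 22.5 = 7689.6 / 22.5 ≈ 341.76
y: (4.9·74 + 3.3·54 + 2.8·67 + 7.1·104 + 4.4·45) / 22.5 = 1664.8 / 22.5 ≈ 73.99
From (273, 144): dx = 68.76, dy = -70.01, so the distance is √(dx²+dy²) ≈ 98.13.

≈ 98.1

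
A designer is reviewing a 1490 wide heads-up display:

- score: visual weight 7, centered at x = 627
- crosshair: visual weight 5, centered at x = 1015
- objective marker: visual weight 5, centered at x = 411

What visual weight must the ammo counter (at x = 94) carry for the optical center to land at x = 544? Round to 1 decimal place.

w ≈ 5.0

Existing Σw = 17 (7 + 5 + 5); existing moment 7·627 + 5·1015 + 5·411 = 11519.
Set Σw·x/Σw = 544: (11519 + 94w) = 544·(17 + w).
Rearranging, w·(94 − 544) = 544·17 − 11519 = -2271, so w ≈ -2271/-450 = 5.05.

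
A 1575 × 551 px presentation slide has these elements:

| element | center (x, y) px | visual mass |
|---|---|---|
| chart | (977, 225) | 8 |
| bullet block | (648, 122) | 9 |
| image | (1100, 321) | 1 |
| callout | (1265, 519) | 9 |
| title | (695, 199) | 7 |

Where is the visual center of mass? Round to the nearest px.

(912, 273)

Total weight = 8 + 9 + 1 + 9 + 7 = 34.
x-moment: 8·977 + 9·648 + 1·1100 + 9·1265 + 7·695 = 30998; centroid 30998/34 ≈ 911.71.
y-moment: 8·225 + 9·122 + 1·321 + 9·519 + 7·199 = 9283; centroid 9283/34 ≈ 273.03.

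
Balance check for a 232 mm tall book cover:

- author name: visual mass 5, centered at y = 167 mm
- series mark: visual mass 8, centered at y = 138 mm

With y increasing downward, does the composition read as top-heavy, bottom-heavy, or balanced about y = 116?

Weights sum to 5 + 8 = 13.
y-moment: 5·167 + 8·138 = 1939; centroid 1939/13 ≈ 149.15.
149.2 vs midline 116 → bottom-heavy.

bottom-heavy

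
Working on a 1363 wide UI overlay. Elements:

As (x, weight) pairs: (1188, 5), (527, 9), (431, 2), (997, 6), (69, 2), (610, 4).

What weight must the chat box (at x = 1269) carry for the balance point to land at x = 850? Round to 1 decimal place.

w ≈ 8.8

Existing Σw = 28 (5 + 9 + 2 + 6 + 2 + 4); existing moment 5·1188 + 9·527 + 2·431 + 6·997 + 2·69 + 4·610 = 20105.
Balance at x = 850 requires (20105 + w·1269) / (28 + w) = 850.
So w = (850·28 − 20105)/(1269 − 850) = 3695/419 ≈ 8.82.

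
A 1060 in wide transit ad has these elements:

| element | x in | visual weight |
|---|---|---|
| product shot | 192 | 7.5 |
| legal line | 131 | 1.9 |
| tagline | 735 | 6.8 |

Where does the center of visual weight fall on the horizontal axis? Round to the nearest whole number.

x ≈ 413

Total weight = 7.5 + 1.9 + 6.8 = 16.2.
x: (7.5·192 + 1.9·131 + 6.8·735) / 16.2 = 6686.9 / 16.2 ≈ 412.77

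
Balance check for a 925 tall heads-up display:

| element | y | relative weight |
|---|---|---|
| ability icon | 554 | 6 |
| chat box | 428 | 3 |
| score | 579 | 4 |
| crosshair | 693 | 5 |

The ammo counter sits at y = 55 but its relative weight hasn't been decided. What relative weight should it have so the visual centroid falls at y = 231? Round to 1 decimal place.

Known weights sum to 6 + 3 + 4 + 5 = 18; their moment is 6·554 + 3·428 + 4·579 + 5·693 = 10389.
Set Σw·y/Σw = 231: (10389 + 55w) = 231·(18 + w).
Solving: w = (231·18 − 10389) / (55 − 231) = -6231 / -176 ≈ 35.40.

w ≈ 35.4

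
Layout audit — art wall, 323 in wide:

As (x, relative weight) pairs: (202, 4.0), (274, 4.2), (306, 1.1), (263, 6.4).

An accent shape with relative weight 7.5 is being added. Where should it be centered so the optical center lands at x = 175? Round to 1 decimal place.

After adding the accent shape, total weight = 4.0 + 4.2 + 1.1 + 6.4 + 7.5 = 23.2.
x: target moment 23.2×175 = 4060.0; current 4.0·202 + 4.2·274 + 1.1·306 + 6.4·263 = 3978.6; the accent shape supplies 81.4, so x = 81.4/7.5 ≈ 10.85.

x ≈ 10.9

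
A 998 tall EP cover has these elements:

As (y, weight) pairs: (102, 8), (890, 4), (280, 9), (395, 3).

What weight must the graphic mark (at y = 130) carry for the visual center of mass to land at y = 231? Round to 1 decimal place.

Fixed elements: Σw = 8 + 4 + 9 + 3 = 24, Σw·y = 8·102 + 4·890 + 9·280 + 3·395 = 8081.
Balance at y = 231 requires (8081 + w·130) / (24 + w) = 231.
Rearranging, w·(130 − 231) = 231·24 − 8081 = -2537, so w ≈ -2537/-101 = 25.12.

w ≈ 25.1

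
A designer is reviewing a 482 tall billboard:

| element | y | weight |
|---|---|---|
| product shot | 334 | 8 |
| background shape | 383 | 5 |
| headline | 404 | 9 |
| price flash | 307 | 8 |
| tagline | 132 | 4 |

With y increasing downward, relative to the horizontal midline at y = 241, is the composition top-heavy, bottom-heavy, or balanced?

Σw = 8 + 5 + 9 + 8 + 4 = 34.
Σw·y = 8·334 + 5·383 + 9·404 + 8·307 + 4·132 = 11207, so ȳ = 11207/34 ≈ 329.62.
Since 329.6 is below (larger y than) 241, the composition reads bottom-heavy.

bottom-heavy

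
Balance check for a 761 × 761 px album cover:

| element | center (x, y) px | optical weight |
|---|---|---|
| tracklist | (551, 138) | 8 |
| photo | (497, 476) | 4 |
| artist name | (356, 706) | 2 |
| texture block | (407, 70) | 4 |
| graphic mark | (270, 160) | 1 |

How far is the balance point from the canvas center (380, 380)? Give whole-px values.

Weights sum to 8 + 4 + 2 + 4 + 1 = 19.
x: (8·551 + 4·497 + 2·356 + 4·407 + 1·270) / 19 = 9006 / 19 ≈ 474.00
y: (8·138 + 4·476 + 2·706 + 4·70 + 1·160) / 19 = 4860 / 19 ≈ 255.79
Relative to (380, 380): Δ = (94.00, -124.21); |Δ| = √(94.00² + -124.21²) ≈ 155.77.

≈ 156 px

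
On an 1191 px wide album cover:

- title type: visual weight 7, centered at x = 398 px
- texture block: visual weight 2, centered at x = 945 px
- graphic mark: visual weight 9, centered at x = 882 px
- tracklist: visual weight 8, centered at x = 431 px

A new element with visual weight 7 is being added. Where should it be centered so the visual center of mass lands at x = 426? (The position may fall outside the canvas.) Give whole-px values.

After adding the new element, total weight = 7 + 2 + 9 + 8 + 7 = 33.
x: need Σw·x = 33·426 = 14058. Existing = 7·398 + 2·945 + 9·882 + 8·431 = 16062. Remainder -2004 / 7 ≈ -286.29.

x ≈ -286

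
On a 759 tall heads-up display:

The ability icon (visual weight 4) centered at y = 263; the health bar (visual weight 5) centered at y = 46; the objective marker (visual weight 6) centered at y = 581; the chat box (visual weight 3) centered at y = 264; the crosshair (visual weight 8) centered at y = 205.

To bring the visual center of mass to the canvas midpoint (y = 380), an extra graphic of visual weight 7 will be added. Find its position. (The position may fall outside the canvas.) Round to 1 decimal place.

With the extra graphic, Σw becomes 4 + 5 + 6 + 3 + 8 + 7 = 33.
y: need Σw·y = 33·380 = 12540. Existing = 4·263 + 5·46 + 6·581 + 3·264 + 8·205 = 7200. Remainder 5340 / 7 ≈ 762.86.

y ≈ 762.9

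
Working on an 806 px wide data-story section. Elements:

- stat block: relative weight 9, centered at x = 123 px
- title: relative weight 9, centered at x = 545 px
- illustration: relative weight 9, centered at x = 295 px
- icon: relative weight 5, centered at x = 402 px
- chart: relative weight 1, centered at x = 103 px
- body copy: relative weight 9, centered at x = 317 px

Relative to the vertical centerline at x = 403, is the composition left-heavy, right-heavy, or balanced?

left-heavy

Total weight = 9 + 9 + 9 + 5 + 1 + 9 = 42.
Σw·x = 9·123 + 9·545 + 9·295 + 5·402 + 1·103 + 9·317 = 13633, so x̄ = 13633/42 ≈ 324.60.
324.6 lies left of the midline 403, so the layout is left-heavy.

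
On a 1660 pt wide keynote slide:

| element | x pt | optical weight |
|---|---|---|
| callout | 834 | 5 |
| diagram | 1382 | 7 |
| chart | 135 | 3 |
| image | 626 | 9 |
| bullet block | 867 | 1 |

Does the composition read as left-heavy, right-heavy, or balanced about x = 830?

balanced

Σw = 5 + 7 + 3 + 9 + 1 = 25.
x: (5·834 + 7·1382 + 3·135 + 9·626 + 1·867) / 25 = 20750 / 25 ≈ 830.00
830.00 = 830 exactly: balanced.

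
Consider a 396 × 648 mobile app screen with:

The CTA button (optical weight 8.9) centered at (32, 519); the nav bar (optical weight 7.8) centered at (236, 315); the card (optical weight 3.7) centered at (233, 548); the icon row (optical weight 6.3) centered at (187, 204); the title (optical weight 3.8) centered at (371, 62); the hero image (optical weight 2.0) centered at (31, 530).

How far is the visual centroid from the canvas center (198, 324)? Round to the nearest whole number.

≈ 43

Σw = 8.9 + 7.8 + 3.7 + 6.3 + 3.8 + 2.0 = 32.5.
Σw·x = 5637.6; x̄ = 5637.6/32.5 ≈ 173.46.
y: moment 11684.5 / weight 32.5 ≈ 359.52
From (198, 324): dx = -24.54, dy = 35.52, so the distance is √(dx²+dy²) ≈ 43.17.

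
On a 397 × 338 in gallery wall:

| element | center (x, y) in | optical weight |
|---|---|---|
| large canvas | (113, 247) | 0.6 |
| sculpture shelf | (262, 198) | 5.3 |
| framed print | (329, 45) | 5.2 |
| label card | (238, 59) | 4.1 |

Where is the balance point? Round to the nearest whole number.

Total weight = 0.6 + 5.3 + 5.2 + 4.1 = 15.2.
x-moment: 0.6·113 + 5.3·262 + 5.2·329 + 4.1·238 = 4143.0; centroid 4143.0/15.2 ≈ 272.57.
y-moment: 0.6·247 + 5.3·198 + 5.2·45 + 4.1·59 = 1673.5; centroid 1673.5/15.2 ≈ 110.10.

(273, 110)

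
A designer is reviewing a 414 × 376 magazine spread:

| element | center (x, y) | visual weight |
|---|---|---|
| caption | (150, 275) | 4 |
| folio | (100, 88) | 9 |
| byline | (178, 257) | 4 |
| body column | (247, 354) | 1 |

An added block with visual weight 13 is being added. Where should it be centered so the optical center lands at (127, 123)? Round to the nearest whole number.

After adding the added block, total weight = 4 + 9 + 4 + 1 + 13 = 31.
Along x: (2459 + 13·x) / 31 = 127 (existing moment 4·150 + 9·100 + 4·178 + 1·247 = 2459) ⇒ x = (3937 − 2459) / 13 ≈ 113.69.
Along y: (3274 + 13·y) / 31 = 123 (existing moment 4·275 + 9·88 + 4·257 + 1·354 = 3274) ⇒ y = (3813 − 3274) / 13 ≈ 41.46.

(114, 41)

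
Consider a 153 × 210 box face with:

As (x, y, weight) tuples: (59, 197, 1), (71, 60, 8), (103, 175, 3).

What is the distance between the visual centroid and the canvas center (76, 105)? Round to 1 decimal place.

≈ 5.2

Σw = 1 + 8 + 3 = 12.
x: (1·59 + 8·71 + 3·103) / 12 = 936 / 12 ≈ 78.00
y: (1·197 + 8·60 + 3·175) / 12 = 1202 / 12 ≈ 100.17
Offset from (76, 105): Δx ≈ 2.00, Δy ≈ -4.83; distance = √(Δx² + Δy²) ≈ 5.23.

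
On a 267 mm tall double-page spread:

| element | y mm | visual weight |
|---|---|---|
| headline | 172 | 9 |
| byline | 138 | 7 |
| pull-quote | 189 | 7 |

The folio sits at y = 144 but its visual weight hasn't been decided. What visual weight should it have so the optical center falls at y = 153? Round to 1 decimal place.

Existing Σw = 23 (9 + 7 + 7); existing moment 9·172 + 7·138 + 7·189 = 3837.
For the centroid to hit 153: (3837 + w·144) / (23 + w) = 153.
Solving: w = (153·23 − 3837) / (144 − 153) = -318 / -9 ≈ 35.33.

w ≈ 35.3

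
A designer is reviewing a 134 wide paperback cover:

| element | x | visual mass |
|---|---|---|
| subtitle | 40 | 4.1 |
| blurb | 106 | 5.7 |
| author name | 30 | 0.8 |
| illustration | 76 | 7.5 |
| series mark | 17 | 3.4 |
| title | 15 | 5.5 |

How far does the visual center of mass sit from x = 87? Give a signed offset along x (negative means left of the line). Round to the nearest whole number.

≈ -31

Total weight = 4.1 + 5.7 + 0.8 + 7.5 + 3.4 + 5.5 = 27.0.
Σw·x = 4.1·40 + 5.7·106 + 0.8·30 + 7.5·76 + 3.4·17 + 5.5·15 = 1502.5, so x̄ = 1502.5/27.0 ≈ 55.65.
Offset from x = 87: 55.65 − 87 ≈ -31.35.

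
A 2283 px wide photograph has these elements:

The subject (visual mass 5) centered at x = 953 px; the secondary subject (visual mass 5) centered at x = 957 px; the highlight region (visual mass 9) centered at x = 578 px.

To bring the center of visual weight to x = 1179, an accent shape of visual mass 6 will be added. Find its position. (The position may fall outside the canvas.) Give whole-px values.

x ≈ 2454

After adding the accent shape, total weight = 5 + 5 + 9 + 6 = 25.
x: target moment 25×1179 = 29475; current 5·953 + 5·957 + 9·578 = 14752; the accent shape supplies 14723, so x = 14723/6 ≈ 2453.83.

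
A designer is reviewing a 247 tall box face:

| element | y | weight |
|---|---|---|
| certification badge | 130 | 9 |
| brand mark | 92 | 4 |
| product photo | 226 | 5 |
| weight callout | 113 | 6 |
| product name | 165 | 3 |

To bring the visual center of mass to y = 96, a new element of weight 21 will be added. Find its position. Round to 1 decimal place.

New total weight: (9 + 4 + 5 + 6 + 3) + 21 = 48.
Along y: (3841 + 21·y) / 48 = 96 (existing moment 9·130 + 4·92 + 5·226 + 6·113 + 3·165 = 3841) ⇒ y = (4608 − 3841) / 21 ≈ 36.52.

y ≈ 36.5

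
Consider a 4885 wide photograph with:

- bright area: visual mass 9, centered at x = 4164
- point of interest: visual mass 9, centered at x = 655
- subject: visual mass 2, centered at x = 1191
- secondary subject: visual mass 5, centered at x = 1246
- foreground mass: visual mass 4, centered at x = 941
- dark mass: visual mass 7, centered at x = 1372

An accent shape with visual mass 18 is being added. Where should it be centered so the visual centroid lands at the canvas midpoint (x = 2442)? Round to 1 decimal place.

x ≈ 3695.4

After adding the accent shape, total weight = 9 + 9 + 2 + 5 + 4 + 7 + 18 = 54.
Along x: (65351 + 18·x) / 54 = 2442 (existing moment 9·4164 + 9·655 + 2·1191 + 5·1246 + 4·941 + 7·1372 = 65351) ⇒ x = (131868 − 65351) / 18 ≈ 3695.39.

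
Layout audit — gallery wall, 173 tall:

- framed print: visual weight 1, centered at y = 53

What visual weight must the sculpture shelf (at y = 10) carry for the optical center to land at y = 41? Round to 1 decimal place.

The single fixed element contributes weight 1, moment 1·53 = 53.
Set Σw·y/Σw = 41: (53 + 10w) = 41·(1 + w).
So w = (41·1 − 53)/(10 − 41) = -12/-31 ≈ 0.39.

w ≈ 0.4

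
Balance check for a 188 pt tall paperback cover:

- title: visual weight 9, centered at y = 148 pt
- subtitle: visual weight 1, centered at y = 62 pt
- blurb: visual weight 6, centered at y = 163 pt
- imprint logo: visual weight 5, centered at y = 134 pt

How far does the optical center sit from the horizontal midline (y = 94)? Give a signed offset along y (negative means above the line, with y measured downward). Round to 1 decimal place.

≈ 50.9 pt

Weights sum to 9 + 1 + 6 + 5 = 21.
y: (9·148 + 1·62 + 6·163 + 5·134) / 21 = 3042 / 21 ≈ 144.86
Against y = 94, that's 144.86 − 94 = 50.86.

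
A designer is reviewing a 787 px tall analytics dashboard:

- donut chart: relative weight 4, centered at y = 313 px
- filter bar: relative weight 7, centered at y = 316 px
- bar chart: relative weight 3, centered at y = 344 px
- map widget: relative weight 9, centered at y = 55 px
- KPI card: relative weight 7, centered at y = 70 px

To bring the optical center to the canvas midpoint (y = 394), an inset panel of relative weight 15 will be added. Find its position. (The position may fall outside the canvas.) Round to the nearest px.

New total weight: (4 + 7 + 3 + 9 + 7) + 15 = 45.
Along y: (5481 + 15·y) / 45 = 394 (existing moment 4·313 + 7·316 + 3·344 + 9·55 + 7·70 = 5481) ⇒ y = (17730 − 5481) / 15 ≈ 816.60.

y ≈ 817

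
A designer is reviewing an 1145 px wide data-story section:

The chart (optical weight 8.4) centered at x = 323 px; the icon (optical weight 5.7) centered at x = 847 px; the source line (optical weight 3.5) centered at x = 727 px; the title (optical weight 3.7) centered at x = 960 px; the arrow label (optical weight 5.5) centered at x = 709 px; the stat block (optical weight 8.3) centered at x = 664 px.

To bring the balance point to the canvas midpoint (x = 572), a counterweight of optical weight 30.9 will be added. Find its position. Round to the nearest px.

After adding the counterweight, total weight = 8.4 + 5.7 + 3.5 + 3.7 + 5.5 + 8.3 + 30.9 = 66.0.
x: need Σw·x = 66.0·572 = 37752.0. Existing = 8.4·323 + 5.7·847 + 3.5·727 + 3.7·960 + 5.5·709 + 8.3·664 = 23048.3. Remainder 14703.7 / 30.9 ≈ 475.85.

x ≈ 476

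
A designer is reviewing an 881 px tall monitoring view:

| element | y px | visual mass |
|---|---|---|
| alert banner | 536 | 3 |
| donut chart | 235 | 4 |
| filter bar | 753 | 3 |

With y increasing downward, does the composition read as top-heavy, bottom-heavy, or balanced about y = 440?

bottom-heavy

Weights sum to 3 + 4 + 3 = 10.
Σw·y = 3·536 + 4·235 + 3·753 = 4807, so ȳ = 4807/10 ≈ 480.70.
Since 480.7 is below (larger y than) 440, the composition reads bottom-heavy.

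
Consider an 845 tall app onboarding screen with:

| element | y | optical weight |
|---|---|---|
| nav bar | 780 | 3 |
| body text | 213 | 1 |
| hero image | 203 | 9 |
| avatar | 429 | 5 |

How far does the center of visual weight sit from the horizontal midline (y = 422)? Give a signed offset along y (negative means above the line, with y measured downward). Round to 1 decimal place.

≈ -59.5

Σw = 3 + 1 + 9 + 5 = 18.
y-moment: 3·780 + 1·213 + 9·203 + 5·429 = 6525; centroid 6525/18 ≈ 362.50.
Offset from y = 422: 362.50 − 422 ≈ -59.50.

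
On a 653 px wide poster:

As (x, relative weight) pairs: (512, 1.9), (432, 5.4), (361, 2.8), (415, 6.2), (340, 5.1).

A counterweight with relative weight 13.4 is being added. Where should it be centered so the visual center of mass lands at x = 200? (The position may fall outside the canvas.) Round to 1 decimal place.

x ≈ -124.1

After adding the counterweight, total weight = 1.9 + 5.4 + 2.8 + 6.2 + 5.1 + 13.4 = 34.8.
x: target moment 34.8×200 = 6960.0; current 1.9·512 + 5.4·432 + 2.8·361 + 6.2·415 + 5.1·340 = 8623.4; the counterweight supplies -1663.4, so x = -1663.4/13.4 ≈ -124.13.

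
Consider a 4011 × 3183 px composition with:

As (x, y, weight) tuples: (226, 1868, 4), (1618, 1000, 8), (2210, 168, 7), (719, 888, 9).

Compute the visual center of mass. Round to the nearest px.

(1278, 880)

Total weight = 4 + 8 + 7 + 9 = 28.
Σw·x = 4·226 + 8·1618 + 7·2210 + 9·719 = 35789, so x̄ = 35789/28 ≈ 1278.18.
Σw·y = 4·1868 + 8·1000 + 7·168 + 9·888 = 24640, so ȳ = 24640/28 ≈ 880.00.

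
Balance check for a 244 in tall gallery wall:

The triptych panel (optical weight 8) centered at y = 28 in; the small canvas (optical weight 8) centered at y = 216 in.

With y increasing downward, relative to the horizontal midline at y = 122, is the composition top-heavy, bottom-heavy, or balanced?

Σw = 8 + 8 = 16.
Σw·y = 8·28 + 8·216 = 1952, so ȳ = 1952/16 ≈ 122.00.
That equals the midline 122 — balanced.

balanced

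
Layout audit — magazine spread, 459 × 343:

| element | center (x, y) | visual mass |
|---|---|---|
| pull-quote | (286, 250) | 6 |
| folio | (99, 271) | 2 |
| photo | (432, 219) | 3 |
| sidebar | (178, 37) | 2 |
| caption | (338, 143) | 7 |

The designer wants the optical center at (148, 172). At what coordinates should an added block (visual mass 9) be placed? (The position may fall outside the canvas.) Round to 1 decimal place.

After adding the added block, total weight = 6 + 2 + 3 + 2 + 7 + 9 = 29.
x: target moment 29×148 = 4292; current 6·286 + 2·99 + 3·432 + 2·178 + 7·338 = 5932; the added block supplies -1640, so x = -1640/9 ≈ -182.22.
y: target moment 29×172 = 4988; current 6·250 + 2·271 + 3·219 + 2·37 + 7·143 = 3774; the added block supplies 1214, so y = 1214/9 ≈ 134.89.

(-182.2, 134.9)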